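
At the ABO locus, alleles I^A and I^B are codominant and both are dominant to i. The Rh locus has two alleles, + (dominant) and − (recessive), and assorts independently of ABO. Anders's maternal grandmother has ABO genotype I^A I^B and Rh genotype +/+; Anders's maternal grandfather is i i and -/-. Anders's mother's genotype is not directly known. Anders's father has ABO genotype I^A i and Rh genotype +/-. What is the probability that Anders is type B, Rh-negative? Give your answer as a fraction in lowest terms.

1/32

Anders's mother's ABO genotype from I^A I^B × i i: 1/2 I^A i, 1/2 I^B i.
Crossing each possibility with the father I^A i and summing P(type B): 1/2·0 + 1/2·1/4 = 1/8.
Similarly for Rh via the mother's Rh distribution: P(Rh-) = 1/4.
Independent loci: 1/8 × 1/4 = 1/32.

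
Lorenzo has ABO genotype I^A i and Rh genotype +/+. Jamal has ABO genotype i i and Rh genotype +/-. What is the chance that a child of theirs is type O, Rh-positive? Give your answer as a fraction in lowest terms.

1/2

ABO cross I^A i × i i → offspring phenotypes: 1/2 O, 1/2 A.
Rh cross +/+ × +/- → 1 Rh+.
Independent loci: P(type O, Rh-positive) = 1/2 × 1 = 1/2.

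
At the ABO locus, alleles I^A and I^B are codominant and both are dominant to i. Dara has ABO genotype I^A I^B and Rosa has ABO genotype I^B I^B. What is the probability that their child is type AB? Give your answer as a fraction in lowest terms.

ABO cross I^A I^B × I^B I^B → offspring phenotypes: 1/2 B, 1/2 AB.
So P(type AB) = 1/2.

1/2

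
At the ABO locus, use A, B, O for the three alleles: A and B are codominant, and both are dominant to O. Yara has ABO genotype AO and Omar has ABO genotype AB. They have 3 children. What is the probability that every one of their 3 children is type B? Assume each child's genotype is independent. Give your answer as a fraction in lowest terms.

1/64

ABO cross AO × AB → 1/2 A, 1/4 B, 1/4 AB.
So P(type B) = 1/4 per child.
All 3 independent: (1/4)^3 = 1/64.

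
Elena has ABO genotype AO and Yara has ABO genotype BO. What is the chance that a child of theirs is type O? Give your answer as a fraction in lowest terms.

1/4

ABO cross AO × BO → offspring phenotypes: 1/4 O, 1/4 A, 1/4 B, 1/4 AB.
So P(type O) = 1/4.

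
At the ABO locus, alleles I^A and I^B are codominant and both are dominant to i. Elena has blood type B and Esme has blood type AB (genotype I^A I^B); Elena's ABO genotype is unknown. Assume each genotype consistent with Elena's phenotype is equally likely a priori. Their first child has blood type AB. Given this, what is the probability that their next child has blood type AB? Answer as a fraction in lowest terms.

Possible genotypes: Elena ∈ {I^B I^B, I^B i}; Esme ∈ {I^A I^B}.
Weight each parental genotype pair by prior × P(type-AB child):
  I^B I^B × I^A I^B: posterior weight 2/3; P(next child type AB) = 1/2.
  I^B i × I^A I^B: posterior weight 1/3; P(next child type AB) = 1/4.
Weighted sum = 5/12.

5/12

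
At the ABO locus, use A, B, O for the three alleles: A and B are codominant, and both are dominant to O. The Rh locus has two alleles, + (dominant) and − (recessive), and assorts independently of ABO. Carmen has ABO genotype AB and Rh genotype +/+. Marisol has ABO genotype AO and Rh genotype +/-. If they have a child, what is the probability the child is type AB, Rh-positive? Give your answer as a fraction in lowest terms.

1/4

ABO cross AB × AO → offspring phenotypes: 1/2 A, 1/4 B, 1/4 AB.
Rh cross +/+ × +/- → 1 Rh+.
Independent loci: P(type AB, Rh-positive) = 1/4 × 1 = 1/4.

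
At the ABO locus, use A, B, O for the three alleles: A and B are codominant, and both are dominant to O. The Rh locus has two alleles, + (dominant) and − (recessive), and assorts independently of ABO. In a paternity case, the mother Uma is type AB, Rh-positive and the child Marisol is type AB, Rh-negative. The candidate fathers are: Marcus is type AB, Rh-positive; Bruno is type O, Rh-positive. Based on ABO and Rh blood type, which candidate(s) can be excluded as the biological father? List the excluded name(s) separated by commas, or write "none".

A candidate is excluded only if no genotype consistent with his phenotype could produce a type AB, Rh-negative child with a type AB, Rh-positive mother.
Bruno (type O, Rh+): no genotype consistent with that phenotype can produce a type-AB Rh- child with a type-AB mother.

Bruno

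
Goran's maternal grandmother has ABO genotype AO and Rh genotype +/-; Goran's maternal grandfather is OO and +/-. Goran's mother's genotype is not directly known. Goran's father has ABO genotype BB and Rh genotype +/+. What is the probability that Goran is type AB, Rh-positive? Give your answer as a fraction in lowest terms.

1/4

Goran's mother's ABO genotype from AO × OO: 1/2 AO, 1/2 OO.
Crossing each possibility with the father BB and summing P(type AB): 1/2·1/2 + 1/2·0 = 1/4.
Similarly for Rh via the mother's Rh distribution: P(Rh+) = 1.
Independent loci: 1/4 × 1 = 1/4.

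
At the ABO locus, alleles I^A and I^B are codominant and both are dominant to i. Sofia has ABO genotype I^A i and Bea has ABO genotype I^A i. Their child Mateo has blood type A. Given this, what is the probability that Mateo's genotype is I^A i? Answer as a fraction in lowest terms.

2/3

Cross I^A i × I^A i → 1/4 I^A I^A, 1/2 I^A i, 1/4 i i.
Type-A genotypes among offspring: I^A I^A (1/4), I^A i (1/2); total 3/4.
P(I^A i | type A) = (1/2) / (3/4) = 2/3.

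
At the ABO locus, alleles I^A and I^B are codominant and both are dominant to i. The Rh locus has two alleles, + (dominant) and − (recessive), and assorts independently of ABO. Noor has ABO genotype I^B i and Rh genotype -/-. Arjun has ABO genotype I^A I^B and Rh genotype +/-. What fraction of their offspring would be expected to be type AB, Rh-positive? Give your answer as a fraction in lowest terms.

1/8

ABO cross I^B i × I^A I^B → offspring phenotypes: 1/4 A, 1/2 B, 1/4 AB.
Rh cross -/- × +/- → 1/2 Rh+, 1/2 Rh-.
Independent loci: P(type AB, Rh-positive) = 1/4 × 1/2 = 1/8.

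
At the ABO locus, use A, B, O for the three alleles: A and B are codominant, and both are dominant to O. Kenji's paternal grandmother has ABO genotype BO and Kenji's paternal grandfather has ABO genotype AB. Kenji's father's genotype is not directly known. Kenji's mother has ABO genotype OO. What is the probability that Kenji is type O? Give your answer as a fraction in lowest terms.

1/4

Kenji's father's ABO genotype from BO × AB: 1/4 AB, 1/4 AO, 1/4 BB, 1/4 BO.
Crossing each possibility with the mother OO and summing P(type O): 1/4·0 + 1/4·1/2 + 1/4·0 + 1/4·1/2 = 1/4.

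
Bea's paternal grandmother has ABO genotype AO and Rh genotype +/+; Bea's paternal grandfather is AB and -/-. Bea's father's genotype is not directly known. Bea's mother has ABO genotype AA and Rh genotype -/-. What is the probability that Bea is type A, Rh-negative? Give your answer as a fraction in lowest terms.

Bea's father's ABO genotype from AO × AB: 1/4 AA, 1/4 AB, 1/4 AO, 1/4 BO.
Crossing each possibility with the mother AA and summing P(type A): 1/4·1 + 1/4·1/2 + 1/4·1 + 1/4·1/2 = 3/4.
Similarly for Rh via the father's Rh distribution: P(Rh-) = 1/2.
Independent loci: 3/4 × 1/2 = 3/8.

3/8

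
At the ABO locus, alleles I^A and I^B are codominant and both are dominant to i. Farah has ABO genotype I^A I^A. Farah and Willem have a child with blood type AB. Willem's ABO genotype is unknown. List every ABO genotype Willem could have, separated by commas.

I^A I^B, I^B I^B, I^B i

For each candidate genotype of Willem, check whether crossing it with I^A I^A can produce every observed child phenotype.
  I^A I^A → possible child types {A} ✗
  I^A I^B → possible child types {A, AB} ✓
  I^A i → possible child types {A} ✗
  I^B I^B → possible child types {AB} ✓
  I^B i → possible child types {A, AB} ✓
  i i → possible child types {A} ✗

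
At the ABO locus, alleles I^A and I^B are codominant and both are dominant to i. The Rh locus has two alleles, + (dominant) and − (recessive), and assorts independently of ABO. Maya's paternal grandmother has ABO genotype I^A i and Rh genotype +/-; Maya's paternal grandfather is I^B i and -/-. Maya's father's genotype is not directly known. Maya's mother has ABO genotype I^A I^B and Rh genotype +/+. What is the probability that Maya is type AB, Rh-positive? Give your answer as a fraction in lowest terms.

1/4

Maya's father's ABO genotype from I^A i × I^B i: 1/4 I^A I^B, 1/4 I^A i, 1/4 I^B i, 1/4 i i.
Crossing each possibility with the mother I^A I^B and summing P(type AB): 1/4·1/2 + 1/4·1/4 + 1/4·1/4 + 1/4·0 = 1/4.
Similarly for Rh via the father's Rh distribution: P(Rh+) = 1.
Independent loci: 1/4 × 1 = 1/4.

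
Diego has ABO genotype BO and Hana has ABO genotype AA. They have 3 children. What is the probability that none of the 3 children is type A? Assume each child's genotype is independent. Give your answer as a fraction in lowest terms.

ABO cross BO × AA → 1/2 A, 1/2 AB.
So P(type A) = 1/2 per child.
P(not type A) = 1/2 for one child; (1/2)^3 = 1/8.

1/8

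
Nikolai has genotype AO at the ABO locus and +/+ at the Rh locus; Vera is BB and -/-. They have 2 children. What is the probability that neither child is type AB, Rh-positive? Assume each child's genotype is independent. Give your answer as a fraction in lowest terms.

1/4

ABO cross AO × BB → 1/2 B, 1/2 AB.
Rh cross +/+ × -/- → 1 Rh+; so P(type AB, Rh-positive) = 1/2 × 1 = 1/2 per child.
P(not type AB, Rh-positive) = 1/2 for one child; (1/2)^2 = 1/4.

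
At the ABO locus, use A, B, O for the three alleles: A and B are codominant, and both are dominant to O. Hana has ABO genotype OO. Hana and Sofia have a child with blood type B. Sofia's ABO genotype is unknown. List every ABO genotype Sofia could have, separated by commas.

AB, BB, BO

For each candidate genotype of Sofia, check whether crossing it with OO can produce every observed child phenotype.
  AA → possible child types {A} ✗
  AB → possible child types {A, B} ✓
  AO → possible child types {O, A} ✗
  BB → possible child types {B} ✓
  BO → possible child types {O, B} ✓
  OO → possible child types {O} ✗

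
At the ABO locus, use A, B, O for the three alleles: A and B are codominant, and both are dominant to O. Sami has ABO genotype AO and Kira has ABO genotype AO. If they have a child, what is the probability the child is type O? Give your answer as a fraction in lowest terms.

1/4

ABO cross AO × AO → offspring phenotypes: 1/4 O, 3/4 A.
So P(type O) = 1/4.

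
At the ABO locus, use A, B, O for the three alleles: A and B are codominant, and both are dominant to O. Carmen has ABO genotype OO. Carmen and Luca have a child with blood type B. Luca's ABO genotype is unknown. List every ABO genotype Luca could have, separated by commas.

For each candidate genotype of Luca, check whether crossing it with OO can produce every observed child phenotype.
  AA → possible child types {A} ✗
  AB → possible child types {A, B} ✓
  AO → possible child types {O, A} ✗
  BB → possible child types {B} ✓
  BO → possible child types {O, B} ✓
  OO → possible child types {O} ✗

AB, BB, BO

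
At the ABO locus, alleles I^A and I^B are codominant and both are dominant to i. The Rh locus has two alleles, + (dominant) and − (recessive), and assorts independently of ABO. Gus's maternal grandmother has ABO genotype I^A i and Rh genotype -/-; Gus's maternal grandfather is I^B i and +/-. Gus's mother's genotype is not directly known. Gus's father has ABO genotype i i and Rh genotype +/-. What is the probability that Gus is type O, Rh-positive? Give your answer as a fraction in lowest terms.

Gus's mother's ABO genotype from I^A i × I^B i: 1/4 I^A I^B, 1/4 I^A i, 1/4 I^B i, 1/4 i i.
Crossing each possibility with the father i i and summing P(type O): 1/4·0 + 1/4·1/2 + 1/4·1/2 + 1/4·1 = 1/2.
Similarly for Rh via the mother's Rh distribution: P(Rh+) = 5/8.
Independent loci: 1/2 × 5/8 = 5/16.

5/16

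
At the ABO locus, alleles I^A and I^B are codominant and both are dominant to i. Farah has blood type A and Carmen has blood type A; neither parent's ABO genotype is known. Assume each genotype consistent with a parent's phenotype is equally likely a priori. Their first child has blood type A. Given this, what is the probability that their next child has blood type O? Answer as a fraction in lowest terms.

1/20

Possible genotypes: Farah ∈ {I^A I^A, I^A i}; Carmen ∈ {I^A I^A, I^A i}.
Weight each parental genotype pair by prior × P(type-A child):
  I^A I^A × I^A I^A: posterior weight 4/15; P(next child type O) = 0.
  I^A I^A × I^A i: posterior weight 4/15; P(next child type O) = 0.
  I^A i × I^A I^A: posterior weight 4/15; P(next child type O) = 0.
  I^A i × I^A i: posterior weight 1/5; P(next child type O) = 1/4.
Weighted sum = 1/20.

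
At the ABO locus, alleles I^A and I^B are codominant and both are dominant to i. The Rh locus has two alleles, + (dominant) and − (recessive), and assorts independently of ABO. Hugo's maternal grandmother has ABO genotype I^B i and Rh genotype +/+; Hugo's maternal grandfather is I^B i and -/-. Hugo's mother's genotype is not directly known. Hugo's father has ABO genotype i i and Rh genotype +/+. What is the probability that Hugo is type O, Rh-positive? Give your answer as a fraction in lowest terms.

1/2

Hugo's mother's ABO genotype from I^B i × I^B i: 1/4 I^B I^B, 1/2 I^B i, 1/4 i i.
Crossing each possibility with the father i i and summing P(type O): 1/4·0 + 1/2·1/2 + 1/4·1 = 1/2.
Similarly for Rh via the mother's Rh distribution: P(Rh+) = 1.
Independent loci: 1/2 × 1 = 1/2.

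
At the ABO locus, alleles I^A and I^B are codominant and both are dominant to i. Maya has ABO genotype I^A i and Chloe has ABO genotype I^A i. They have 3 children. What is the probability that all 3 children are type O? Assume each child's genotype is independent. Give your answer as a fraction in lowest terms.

ABO cross I^A i × I^A i → 1/4 O, 3/4 A.
So P(type O) = 1/4 per child.
All 3 independent: (1/4)^3 = 1/64.

1/64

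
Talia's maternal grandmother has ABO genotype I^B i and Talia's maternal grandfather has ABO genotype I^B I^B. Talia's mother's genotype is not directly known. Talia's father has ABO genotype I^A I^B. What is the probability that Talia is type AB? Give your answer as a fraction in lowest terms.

Talia's mother's ABO genotype from I^B i × I^B I^B: 1/2 I^B I^B, 1/2 I^B i.
Crossing each possibility with the father I^A I^B and summing P(type AB): 1/2·1/2 + 1/2·1/4 = 3/8.

3/8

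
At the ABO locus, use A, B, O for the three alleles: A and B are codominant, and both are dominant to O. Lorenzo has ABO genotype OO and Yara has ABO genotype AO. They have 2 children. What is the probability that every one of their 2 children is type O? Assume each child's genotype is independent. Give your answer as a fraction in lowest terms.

ABO cross OO × AO → 1/2 O, 1/2 A.
So P(type O) = 1/2 per child.
All 2 independent: (1/2)^2 = 1/4.

1/4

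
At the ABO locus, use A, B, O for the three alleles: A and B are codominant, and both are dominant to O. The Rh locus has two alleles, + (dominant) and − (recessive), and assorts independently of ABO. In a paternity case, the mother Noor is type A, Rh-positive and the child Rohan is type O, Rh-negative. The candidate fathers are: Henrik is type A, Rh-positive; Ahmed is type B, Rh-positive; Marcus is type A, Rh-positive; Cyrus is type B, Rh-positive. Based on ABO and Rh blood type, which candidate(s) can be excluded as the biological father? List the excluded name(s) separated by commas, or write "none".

A candidate is excluded only if no genotype consistent with his phenotype could produce a type O, Rh-negative child with a type A, Rh-positive mother.
Every candidate has at least one consistent genotype combination, so none can be excluded.

none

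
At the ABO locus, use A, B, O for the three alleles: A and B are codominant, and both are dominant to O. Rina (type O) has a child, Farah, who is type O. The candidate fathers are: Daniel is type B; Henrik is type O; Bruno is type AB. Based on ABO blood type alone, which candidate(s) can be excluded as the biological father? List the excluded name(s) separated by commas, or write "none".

A candidate is excluded only if no genotype consistent with his phenotype could produce a type O child with a type O mother.
Bruno (type AB): no genotype consistent with that phenotype can produce a type-O child with a type-O mother.

Bruno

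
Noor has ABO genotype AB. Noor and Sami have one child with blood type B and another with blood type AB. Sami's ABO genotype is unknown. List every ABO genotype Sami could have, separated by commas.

AB, AO, BB, BO

For each candidate genotype of Sami, check whether crossing it with AB can produce every observed child phenotype.
  AA → possible child types {A, AB} ✗
  AB → possible child types {A, B, AB} ✓
  AO → possible child types {A, B, AB} ✓
  BB → possible child types {B, AB} ✓
  BO → possible child types {A, B, AB} ✓
  OO → possible child types {A, B} ✗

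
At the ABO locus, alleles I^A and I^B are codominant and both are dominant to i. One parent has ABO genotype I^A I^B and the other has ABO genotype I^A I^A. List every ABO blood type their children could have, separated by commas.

A, AB

Gametes from I^A I^B × I^A I^A give offspring ABO genotypes I^A I^A, I^A I^B, i.e. phenotypes A, AB.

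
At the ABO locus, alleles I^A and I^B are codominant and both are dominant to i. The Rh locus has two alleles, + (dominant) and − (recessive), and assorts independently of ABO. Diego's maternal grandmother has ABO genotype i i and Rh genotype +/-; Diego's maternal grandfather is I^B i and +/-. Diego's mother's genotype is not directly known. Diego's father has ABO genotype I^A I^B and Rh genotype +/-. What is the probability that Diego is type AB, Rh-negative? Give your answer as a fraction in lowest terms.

1/32

Diego's mother's ABO genotype from i i × I^B i: 1/2 I^B i, 1/2 i i.
Crossing each possibility with the father I^A I^B and summing P(type AB): 1/2·1/4 + 1/2·0 = 1/8.
Similarly for Rh via the mother's Rh distribution: P(Rh-) = 1/4.
Independent loci: 1/8 × 1/4 = 1/32.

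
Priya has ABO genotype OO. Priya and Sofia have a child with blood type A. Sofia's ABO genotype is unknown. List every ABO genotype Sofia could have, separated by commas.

For each candidate genotype of Sofia, check whether crossing it with OO can produce every observed child phenotype.
  AA → possible child types {A} ✓
  AB → possible child types {A, B} ✓
  AO → possible child types {O, A} ✓
  BB → possible child types {B} ✗
  BO → possible child types {O, B} ✗
  OO → possible child types {O} ✗

AA, AB, AO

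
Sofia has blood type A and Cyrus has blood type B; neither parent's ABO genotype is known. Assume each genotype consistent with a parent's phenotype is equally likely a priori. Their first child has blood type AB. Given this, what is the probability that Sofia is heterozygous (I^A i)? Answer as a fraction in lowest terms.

1/3

Possible genotypes: Sofia ∈ {I^A I^A, I^A i}; Cyrus ∈ {I^B I^B, I^B i}.
Weight each parental genotype pair by prior × P(type-AB child):
  I^A I^A × I^B I^B: posterior weight 4/9.
  I^A I^A × I^B i: posterior weight 2/9.
  I^A i × I^B I^B: posterior weight 2/9.
  I^A i × I^B i: posterior weight 1/9.
Sum the posterior weight over pairs where Sofia is I^A i: 1/3.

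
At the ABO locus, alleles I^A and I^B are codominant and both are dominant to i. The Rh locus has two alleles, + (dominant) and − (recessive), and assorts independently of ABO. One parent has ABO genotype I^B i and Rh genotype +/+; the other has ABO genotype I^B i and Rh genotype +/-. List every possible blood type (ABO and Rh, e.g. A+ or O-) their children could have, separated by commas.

O+, B+

Gametes from I^B i × I^B i give offspring ABO genotypes I^B I^B, I^B i, i i, i.e. phenotypes O, B.
Rh cross +/+ × +/- → phenotypes Rh+.
Combining independently: O+, B+.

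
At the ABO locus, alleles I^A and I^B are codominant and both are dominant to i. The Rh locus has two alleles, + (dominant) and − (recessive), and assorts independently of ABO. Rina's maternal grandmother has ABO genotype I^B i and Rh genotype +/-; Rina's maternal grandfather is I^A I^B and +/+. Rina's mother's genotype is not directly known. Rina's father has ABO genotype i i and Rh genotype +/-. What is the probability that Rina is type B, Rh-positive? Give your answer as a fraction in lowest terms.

7/16

Rina's mother's ABO genotype from I^B i × I^A I^B: 1/4 I^A I^B, 1/4 I^A i, 1/4 I^B I^B, 1/4 I^B i.
Crossing each possibility with the father i i and summing P(type B): 1/4·1/2 + 1/4·0 + 1/4·1 + 1/4·1/2 = 1/2.
Similarly for Rh via the mother's Rh distribution: P(Rh+) = 7/8.
Independent loci: 1/2 × 7/8 = 7/16.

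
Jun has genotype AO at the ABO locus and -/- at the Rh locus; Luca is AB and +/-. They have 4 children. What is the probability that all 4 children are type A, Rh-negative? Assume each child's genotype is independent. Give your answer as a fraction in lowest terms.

1/256

ABO cross AO × AB → 1/2 A, 1/4 B, 1/4 AB.
Rh cross -/- × +/- → 1/2 Rh+, 1/2 Rh-; so P(type A, Rh-negative) = 1/2 × 1/2 = 1/4 per child.
All 4 independent: (1/4)^4 = 1/256.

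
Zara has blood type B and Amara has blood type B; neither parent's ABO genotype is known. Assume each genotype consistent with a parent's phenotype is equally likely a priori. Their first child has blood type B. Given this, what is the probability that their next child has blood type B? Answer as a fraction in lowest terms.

Possible genotypes: Zara ∈ {BB, BO}; Amara ∈ {BB, BO}.
Weight each parental genotype pair by prior × P(type-B child):
  BB × BB: posterior weight 4/15; P(next child type B) = 1.
  BB × BO: posterior weight 4/15; P(next child type B) = 1.
  BO × BB: posterior weight 4/15; P(next child type B) = 1.
  BO × BO: posterior weight 1/5; P(next child type B) = 3/4.
Weighted sum = 19/20.

19/20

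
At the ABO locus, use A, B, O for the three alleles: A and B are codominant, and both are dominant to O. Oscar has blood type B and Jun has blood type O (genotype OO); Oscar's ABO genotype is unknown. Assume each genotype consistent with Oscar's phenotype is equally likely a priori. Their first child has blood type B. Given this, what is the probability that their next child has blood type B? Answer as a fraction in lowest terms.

5/6

Possible genotypes: Oscar ∈ {BB, BO}; Jun ∈ {OO}.
Weight each parental genotype pair by prior × P(type-B child):
  BB × OO: posterior weight 2/3; P(next child type B) = 1.
  BO × OO: posterior weight 1/3; P(next child type B) = 1/2.
Weighted sum = 5/6.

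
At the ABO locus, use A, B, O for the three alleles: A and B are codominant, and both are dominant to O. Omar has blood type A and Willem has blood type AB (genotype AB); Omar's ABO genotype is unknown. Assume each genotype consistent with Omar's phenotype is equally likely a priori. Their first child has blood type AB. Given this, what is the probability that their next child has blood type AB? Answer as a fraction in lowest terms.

5/12

Possible genotypes: Omar ∈ {AA, AO}; Willem ∈ {AB}.
Weight each parental genotype pair by prior × P(type-AB child):
  AA × AB: posterior weight 2/3; P(next child type AB) = 1/2.
  AO × AB: posterior weight 1/3; P(next child type AB) = 1/4.
Weighted sum = 5/12.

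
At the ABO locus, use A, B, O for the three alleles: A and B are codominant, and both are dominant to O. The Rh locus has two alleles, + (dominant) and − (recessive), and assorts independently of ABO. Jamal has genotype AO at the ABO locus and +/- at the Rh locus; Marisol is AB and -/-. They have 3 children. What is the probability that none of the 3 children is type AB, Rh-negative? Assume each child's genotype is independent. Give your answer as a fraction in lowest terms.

343/512

ABO cross AO × AB → 1/2 A, 1/4 B, 1/4 AB.
Rh cross +/- × -/- → 1/2 Rh+, 1/2 Rh-; so P(type AB, Rh-negative) = 1/4 × 1/2 = 1/8 per child.
P(not type AB, Rh-negative) = 7/8 for one child; (7/8)^3 = 343/512.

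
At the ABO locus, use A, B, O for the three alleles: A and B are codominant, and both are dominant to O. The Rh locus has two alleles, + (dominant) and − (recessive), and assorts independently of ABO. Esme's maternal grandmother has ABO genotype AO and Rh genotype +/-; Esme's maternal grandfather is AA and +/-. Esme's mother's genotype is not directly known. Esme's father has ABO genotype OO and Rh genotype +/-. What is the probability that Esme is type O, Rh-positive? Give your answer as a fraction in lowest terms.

3/16

Esme's mother's ABO genotype from AO × AA: 1/2 AA, 1/2 AO.
Crossing each possibility with the father OO and summing P(type O): 1/2·0 + 1/2·1/2 = 1/4.
Similarly for Rh via the mother's Rh distribution: P(Rh+) = 3/4.
Independent loci: 1/4 × 3/4 = 3/16.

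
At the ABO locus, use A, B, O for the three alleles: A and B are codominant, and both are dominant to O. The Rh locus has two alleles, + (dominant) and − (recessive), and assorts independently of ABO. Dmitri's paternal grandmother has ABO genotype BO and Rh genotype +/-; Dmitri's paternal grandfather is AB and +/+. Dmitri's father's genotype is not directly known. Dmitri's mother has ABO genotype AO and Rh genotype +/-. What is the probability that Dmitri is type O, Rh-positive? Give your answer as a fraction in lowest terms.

7/64

Dmitri's father's ABO genotype from BO × AB: 1/4 AB, 1/4 AO, 1/4 BB, 1/4 BO.
Crossing each possibility with the mother AO and summing P(type O): 1/4·0 + 1/4·1/4 + 1/4·0 + 1/4·1/4 = 1/8.
Similarly for Rh via the father's Rh distribution: P(Rh+) = 7/8.
Independent loci: 1/8 × 7/8 = 7/64.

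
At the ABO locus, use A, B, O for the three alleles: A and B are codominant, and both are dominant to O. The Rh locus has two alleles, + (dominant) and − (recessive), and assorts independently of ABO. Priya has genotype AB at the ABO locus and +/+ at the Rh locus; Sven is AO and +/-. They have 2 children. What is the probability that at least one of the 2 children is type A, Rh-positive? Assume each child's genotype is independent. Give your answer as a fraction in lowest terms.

3/4

ABO cross AB × AO → 1/2 A, 1/4 B, 1/4 AB.
Rh cross +/+ × +/- → 1 Rh+; so P(type A, Rh-positive) = 1/2 × 1 = 1/2 per child.
P(none) = (1/2)^2 = 1/4; P(at least one) = 1 − 1/4 = 3/4.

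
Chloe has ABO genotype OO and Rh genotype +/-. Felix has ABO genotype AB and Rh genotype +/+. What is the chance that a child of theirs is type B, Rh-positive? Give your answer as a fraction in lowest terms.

1/2

ABO cross OO × AB → offspring phenotypes: 1/2 A, 1/2 B.
Rh cross +/- × +/+ → 1 Rh+.
Independent loci: P(type B, Rh-positive) = 1/2 × 1 = 1/2.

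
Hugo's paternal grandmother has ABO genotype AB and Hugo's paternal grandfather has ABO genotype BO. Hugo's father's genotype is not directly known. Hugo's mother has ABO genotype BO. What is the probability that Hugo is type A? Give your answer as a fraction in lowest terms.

1/8

Hugo's father's ABO genotype from AB × BO: 1/4 AB, 1/4 AO, 1/4 BB, 1/4 BO.
Crossing each possibility with the mother BO and summing P(type A): 1/4·1/4 + 1/4·1/4 + 1/4·0 + 1/4·0 = 1/8.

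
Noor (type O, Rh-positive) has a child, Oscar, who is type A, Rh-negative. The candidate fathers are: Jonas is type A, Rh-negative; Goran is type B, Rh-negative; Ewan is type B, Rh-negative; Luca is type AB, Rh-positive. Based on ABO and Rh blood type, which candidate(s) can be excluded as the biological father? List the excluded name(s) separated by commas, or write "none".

Goran, Ewan

A candidate is excluded only if no genotype consistent with his phenotype could produce a type A, Rh-negative child with a type O, Rh-positive mother.
Goran (type B, Rh-): no genotype consistent with that phenotype can produce a type-A Rh- child with a type-O mother.
Ewan (type B, Rh-): no genotype consistent with that phenotype can produce a type-A Rh- child with a type-O mother.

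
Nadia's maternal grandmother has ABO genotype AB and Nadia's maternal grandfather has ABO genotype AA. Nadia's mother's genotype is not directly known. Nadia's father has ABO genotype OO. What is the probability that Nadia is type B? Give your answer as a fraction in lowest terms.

1/4

Nadia's mother's ABO genotype from AB × AA: 1/2 AA, 1/2 AB.
Crossing each possibility with the father OO and summing P(type B): 1/2·0 + 1/2·1/2 = 1/4.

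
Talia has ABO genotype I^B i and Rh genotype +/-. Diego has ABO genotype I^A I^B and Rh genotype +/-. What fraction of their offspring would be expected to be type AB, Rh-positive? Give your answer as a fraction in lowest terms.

ABO cross I^B i × I^A I^B → offspring phenotypes: 1/4 A, 1/2 B, 1/4 AB.
Rh cross +/- × +/- → 3/4 Rh+, 1/4 Rh-.
Independent loci: P(type AB, Rh-positive) = 1/4 × 3/4 = 3/16.

3/16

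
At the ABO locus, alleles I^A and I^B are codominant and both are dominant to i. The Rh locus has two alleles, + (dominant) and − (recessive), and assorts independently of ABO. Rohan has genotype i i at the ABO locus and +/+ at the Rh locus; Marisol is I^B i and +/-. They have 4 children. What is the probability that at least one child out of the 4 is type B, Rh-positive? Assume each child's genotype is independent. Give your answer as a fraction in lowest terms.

15/16

ABO cross i i × I^B i → 1/2 O, 1/2 B.
Rh cross +/+ × +/- → 1 Rh+; so P(type B, Rh-positive) = 1/2 × 1 = 1/2 per child.
P(none) = (1/2)^4 = 1/16; P(at least one) = 1 − 1/16 = 15/16.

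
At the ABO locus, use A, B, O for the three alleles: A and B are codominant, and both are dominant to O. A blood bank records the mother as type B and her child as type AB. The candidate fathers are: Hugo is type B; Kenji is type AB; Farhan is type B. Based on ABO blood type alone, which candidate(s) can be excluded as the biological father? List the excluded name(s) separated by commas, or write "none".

Hugo, Farhan

A candidate is excluded only if no genotype consistent with his phenotype could produce a type AB child with a type B mother.
Hugo (type B): no genotype consistent with that phenotype can produce a type-AB child with a type-B mother.
Farhan (type B): no genotype consistent with that phenotype can produce a type-AB child with a type-B mother.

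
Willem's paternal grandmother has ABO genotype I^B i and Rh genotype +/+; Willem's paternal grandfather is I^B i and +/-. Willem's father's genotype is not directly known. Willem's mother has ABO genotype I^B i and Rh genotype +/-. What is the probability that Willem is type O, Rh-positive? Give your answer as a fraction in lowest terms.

7/32

Willem's father's ABO genotype from I^B i × I^B i: 1/4 I^B I^B, 1/2 I^B i, 1/4 i i.
Crossing each possibility with the mother I^B i and summing P(type O): 1/4·0 + 1/2·1/4 + 1/4·1/2 = 1/4.
Similarly for Rh via the father's Rh distribution: P(Rh+) = 7/8.
Independent loci: 1/4 × 7/8 = 7/32.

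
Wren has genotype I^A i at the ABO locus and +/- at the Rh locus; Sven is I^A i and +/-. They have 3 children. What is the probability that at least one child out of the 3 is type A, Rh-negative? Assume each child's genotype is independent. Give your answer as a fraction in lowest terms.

ABO cross I^A i × I^A i → 1/4 O, 3/4 A.
Rh cross +/- × +/- → 3/4 Rh+, 1/4 Rh-; so P(type A, Rh-negative) = 3/4 × 1/4 = 3/16 per child.
P(none) = (13/16)^3 = 2197/4096; P(at least one) = 1 − 2197/4096 = 1899/4096.

1899/4096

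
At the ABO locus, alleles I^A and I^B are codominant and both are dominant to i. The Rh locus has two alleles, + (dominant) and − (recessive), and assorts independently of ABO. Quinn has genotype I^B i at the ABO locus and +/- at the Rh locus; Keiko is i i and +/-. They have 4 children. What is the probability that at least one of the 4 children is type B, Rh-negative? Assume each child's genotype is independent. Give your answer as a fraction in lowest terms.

1695/4096

ABO cross I^B i × i i → 1/2 O, 1/2 B.
Rh cross +/- × +/- → 3/4 Rh+, 1/4 Rh-; so P(type B, Rh-negative) = 1/2 × 1/4 = 1/8 per child.
P(none) = (7/8)^4 = 2401/4096; P(at least one) = 1 − 2401/4096 = 1695/4096.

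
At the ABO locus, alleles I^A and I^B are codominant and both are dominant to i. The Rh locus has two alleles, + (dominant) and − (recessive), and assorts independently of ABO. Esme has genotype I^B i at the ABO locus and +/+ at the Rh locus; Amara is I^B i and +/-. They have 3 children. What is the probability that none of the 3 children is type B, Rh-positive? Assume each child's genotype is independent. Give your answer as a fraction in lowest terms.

1/64

ABO cross I^B i × I^B i → 1/4 O, 3/4 B.
Rh cross +/+ × +/- → 1 Rh+; so P(type B, Rh-positive) = 3/4 × 1 = 3/4 per child.
P(not type B, Rh-positive) = 1/4 for one child; (1/4)^3 = 1/64.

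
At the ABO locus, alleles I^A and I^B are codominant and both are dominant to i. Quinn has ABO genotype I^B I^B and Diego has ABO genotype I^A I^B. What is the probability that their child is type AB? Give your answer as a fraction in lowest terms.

1/2

ABO cross I^B I^B × I^A I^B → offspring phenotypes: 1/2 B, 1/2 AB.
So P(type AB) = 1/2.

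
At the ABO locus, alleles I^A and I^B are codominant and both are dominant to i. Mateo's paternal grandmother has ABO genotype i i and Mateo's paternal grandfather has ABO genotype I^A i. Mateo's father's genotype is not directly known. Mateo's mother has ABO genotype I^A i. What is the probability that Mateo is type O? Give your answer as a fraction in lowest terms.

3/8

Mateo's father's ABO genotype from i i × I^A i: 1/2 I^A i, 1/2 i i.
Crossing each possibility with the mother I^A i and summing P(type O): 1/2·1/4 + 1/2·1/2 = 3/8.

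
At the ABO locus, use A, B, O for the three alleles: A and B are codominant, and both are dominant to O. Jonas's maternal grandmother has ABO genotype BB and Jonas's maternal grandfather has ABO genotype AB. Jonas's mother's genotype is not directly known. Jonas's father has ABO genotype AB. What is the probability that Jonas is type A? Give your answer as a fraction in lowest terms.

Jonas's mother's ABO genotype from BB × AB: 1/2 AB, 1/2 BB.
Crossing each possibility with the father AB and summing P(type A): 1/2·1/4 + 1/2·0 = 1/8.

1/8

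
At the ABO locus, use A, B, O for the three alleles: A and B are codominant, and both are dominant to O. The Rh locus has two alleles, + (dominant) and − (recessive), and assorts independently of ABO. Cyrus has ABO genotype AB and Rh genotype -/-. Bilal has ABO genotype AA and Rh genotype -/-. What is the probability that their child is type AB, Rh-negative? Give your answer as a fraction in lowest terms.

1/2

ABO cross AB × AA → offspring phenotypes: 1/2 A, 1/2 AB.
Rh cross -/- × -/- → 1 Rh-.
Independent loci: P(type AB, Rh-negative) = 1/2 × 1 = 1/2.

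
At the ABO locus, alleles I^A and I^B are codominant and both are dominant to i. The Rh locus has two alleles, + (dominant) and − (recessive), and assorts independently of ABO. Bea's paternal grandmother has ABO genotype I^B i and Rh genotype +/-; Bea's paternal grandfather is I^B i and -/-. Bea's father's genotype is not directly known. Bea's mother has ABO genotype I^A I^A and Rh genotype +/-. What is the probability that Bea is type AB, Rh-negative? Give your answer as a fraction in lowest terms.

Bea's father's ABO genotype from I^B i × I^B i: 1/4 I^B I^B, 1/2 I^B i, 1/4 i i.
Crossing each possibility with the mother I^A I^A and summing P(type AB): 1/4·1 + 1/2·1/2 + 1/4·0 = 1/2.
Similarly for Rh via the father's Rh distribution: P(Rh-) = 3/8.
Independent loci: 1/2 × 3/8 = 3/16.

3/16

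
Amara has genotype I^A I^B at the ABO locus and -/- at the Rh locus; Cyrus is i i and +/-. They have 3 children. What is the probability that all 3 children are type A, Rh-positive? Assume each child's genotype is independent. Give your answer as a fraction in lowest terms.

ABO cross I^A I^B × i i → 1/2 A, 1/2 B.
Rh cross -/- × +/- → 1/2 Rh+, 1/2 Rh-; so P(type A, Rh-positive) = 1/2 × 1/2 = 1/4 per child.
All 3 independent: (1/4)^3 = 1/64.

1/64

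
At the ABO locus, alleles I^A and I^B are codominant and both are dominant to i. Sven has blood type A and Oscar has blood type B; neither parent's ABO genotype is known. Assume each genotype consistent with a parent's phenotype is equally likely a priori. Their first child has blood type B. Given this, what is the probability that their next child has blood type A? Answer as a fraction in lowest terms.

Possible genotypes: Sven ∈ {I^A I^A, I^A i}; Oscar ∈ {I^B I^B, I^B i}.
Weight each parental genotype pair by prior × P(type-B child):
  I^A i × I^B I^B: posterior weight 2/3; P(next child type A) = 0.
  I^A i × I^B i: posterior weight 1/3; P(next child type A) = 1/4.
Weighted sum = 1/12.

1/12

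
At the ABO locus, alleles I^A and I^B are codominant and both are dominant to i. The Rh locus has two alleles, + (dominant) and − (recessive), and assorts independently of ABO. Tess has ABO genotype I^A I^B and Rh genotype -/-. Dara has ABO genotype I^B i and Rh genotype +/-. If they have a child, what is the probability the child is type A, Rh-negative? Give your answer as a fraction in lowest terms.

1/8

ABO cross I^A I^B × I^B i → offspring phenotypes: 1/4 A, 1/2 B, 1/4 AB.
Rh cross -/- × +/- → 1/2 Rh+, 1/2 Rh-.
Independent loci: P(type A, Rh-negative) = 1/4 × 1/2 = 1/8.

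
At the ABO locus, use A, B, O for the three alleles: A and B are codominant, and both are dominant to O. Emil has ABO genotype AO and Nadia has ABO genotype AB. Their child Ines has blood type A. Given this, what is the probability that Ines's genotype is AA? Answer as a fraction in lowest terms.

1/2

Cross AO × AB → 1/4 AA, 1/4 AB, 1/4 AO, 1/4 BO.
Type-A genotypes among offspring: AA (1/4), AO (1/4); total 1/2.
P(AA | type A) = (1/4) / (1/2) = 1/2.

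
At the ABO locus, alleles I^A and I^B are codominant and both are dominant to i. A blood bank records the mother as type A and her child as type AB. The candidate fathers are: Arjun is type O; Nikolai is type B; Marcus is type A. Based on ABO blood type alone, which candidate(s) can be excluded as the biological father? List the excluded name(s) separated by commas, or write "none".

A candidate is excluded only if no genotype consistent with his phenotype could produce a type AB child with a type A mother.
Arjun (type O): no genotype consistent with that phenotype can produce a type-AB child with a type-A mother.
Marcus (type A): no genotype consistent with that phenotype can produce a type-AB child with a type-A mother.

Arjun, Marcus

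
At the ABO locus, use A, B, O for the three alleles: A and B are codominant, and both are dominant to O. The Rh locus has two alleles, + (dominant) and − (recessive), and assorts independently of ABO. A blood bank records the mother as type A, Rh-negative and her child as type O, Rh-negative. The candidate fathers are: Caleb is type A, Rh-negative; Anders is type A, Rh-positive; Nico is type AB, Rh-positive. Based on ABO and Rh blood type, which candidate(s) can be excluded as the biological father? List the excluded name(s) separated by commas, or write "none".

Nico

A candidate is excluded only if no genotype consistent with his phenotype could produce a type O, Rh-negative child with a type A, Rh-negative mother.
Nico (type AB, Rh+): no genotype consistent with that phenotype can produce a type-O Rh- child with a type-A mother.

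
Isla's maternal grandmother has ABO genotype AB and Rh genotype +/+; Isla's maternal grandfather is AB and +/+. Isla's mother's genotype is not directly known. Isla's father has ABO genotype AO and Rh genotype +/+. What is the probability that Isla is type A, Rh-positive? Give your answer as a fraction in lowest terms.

1/2

Isla's mother's ABO genotype from AB × AB: 1/4 AA, 1/2 AB, 1/4 BB.
Crossing each possibility with the father AO and summing P(type A): 1/4·1 + 1/2·1/2 + 1/4·0 = 1/2.
Similarly for Rh via the mother's Rh distribution: P(Rh+) = 1.
Independent loci: 1/2 × 1 = 1/2.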